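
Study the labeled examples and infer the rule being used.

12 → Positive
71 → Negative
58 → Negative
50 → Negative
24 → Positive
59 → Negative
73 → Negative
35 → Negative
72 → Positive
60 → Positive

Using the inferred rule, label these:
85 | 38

Negative, Negative

The simplest hypothesis consistent with all the labels is: multiple of 3.
85: 85 = 3·28 + 1, fails the rule → Negative. 38: 38 = 3·12 + 2, fails the rule → Negative.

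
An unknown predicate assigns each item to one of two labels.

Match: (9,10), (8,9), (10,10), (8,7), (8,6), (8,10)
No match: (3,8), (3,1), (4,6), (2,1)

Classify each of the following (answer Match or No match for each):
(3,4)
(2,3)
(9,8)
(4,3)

No match, No match, Match, No match

Rule: sum ≥ 14. This holds for each 'Match' example and fails for each 'No match' one.
(3,4): No match (3+4 = 7). (2,3): No match (2+3 = 5). (9,8): Match (9+8 = 17). (4,3): No match (4+3 = 7).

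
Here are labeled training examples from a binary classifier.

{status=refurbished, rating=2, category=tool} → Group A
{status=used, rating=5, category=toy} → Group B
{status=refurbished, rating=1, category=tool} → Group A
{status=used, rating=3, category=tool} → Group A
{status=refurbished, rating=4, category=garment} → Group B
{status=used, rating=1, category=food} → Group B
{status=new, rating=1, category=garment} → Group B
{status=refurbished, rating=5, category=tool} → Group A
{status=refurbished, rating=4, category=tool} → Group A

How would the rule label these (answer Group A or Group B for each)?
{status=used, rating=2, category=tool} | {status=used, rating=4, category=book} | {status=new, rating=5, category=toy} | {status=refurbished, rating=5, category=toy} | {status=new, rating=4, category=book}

Group A, Group B, Group B, Group B, Group B

One predicate separates the groups cleanly: category is tool.
{status=used, rating=2, category=tool}: category is tool, checks out → Group A. {status=used, rating=4, category=book}: category is book, lacks this property → Group B. {status=new, rating=5, category=toy}: category is toy, lacks this property → Group B. {status=refurbished, rating=5, category=toy}: category is toy, lacks this property → Group B. {status=new, rating=4, category=book}: category is book, lacks this property → Group B.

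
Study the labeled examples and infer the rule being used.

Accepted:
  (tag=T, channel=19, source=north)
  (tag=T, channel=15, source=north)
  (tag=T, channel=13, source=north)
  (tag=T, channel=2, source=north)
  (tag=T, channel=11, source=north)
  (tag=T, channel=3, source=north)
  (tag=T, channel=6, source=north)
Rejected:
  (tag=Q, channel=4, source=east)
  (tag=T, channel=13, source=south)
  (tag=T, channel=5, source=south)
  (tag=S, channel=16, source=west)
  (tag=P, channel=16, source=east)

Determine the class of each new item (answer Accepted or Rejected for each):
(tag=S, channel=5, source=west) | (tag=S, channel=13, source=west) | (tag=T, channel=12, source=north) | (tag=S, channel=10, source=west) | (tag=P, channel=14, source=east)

Checking candidate rules against both groups, what survives is: source is north.
Rejected: (tag=S, channel=5, source=west), since source is west.
Rejected: (tag=S, channel=13, source=west), since source is west.
Accepted: (tag=T, channel=12, source=north), since source is north.
Rejected: (tag=S, channel=10, source=west), since source is west.
Rejected: (tag=P, channel=14, source=east), since source is east.

Rejected, Rejected, Accepted, Rejected, Rejected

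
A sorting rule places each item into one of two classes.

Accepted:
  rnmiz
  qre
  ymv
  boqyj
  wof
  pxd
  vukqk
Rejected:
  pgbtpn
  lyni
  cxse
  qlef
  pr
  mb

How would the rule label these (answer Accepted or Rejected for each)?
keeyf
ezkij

One predicate separates the groups cleanly: odd length.
Accepted: keeyf, since length 5. Accepted: ezkij, since length 5.

Accepted, Accepted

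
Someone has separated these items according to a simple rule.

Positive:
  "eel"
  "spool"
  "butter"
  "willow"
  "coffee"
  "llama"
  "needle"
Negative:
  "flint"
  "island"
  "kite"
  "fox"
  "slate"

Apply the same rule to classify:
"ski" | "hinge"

Every 'Positive' example satisfies: has a double letter. None of the 'Negative' examples do.
Negative: "ski", since no doubled letter. Negative: "hinge", since no doubled letter.

Negative, Negative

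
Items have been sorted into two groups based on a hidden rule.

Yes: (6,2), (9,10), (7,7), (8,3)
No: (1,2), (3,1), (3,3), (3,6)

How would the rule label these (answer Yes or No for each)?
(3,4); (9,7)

The distinguishing property — first ≥ 6 — holds for all the 'Yes' cases and none of the 'No' cases.
(3,4): first 3, fails the rule → No. (9,7): first 9, fits → Yes.

No, Yes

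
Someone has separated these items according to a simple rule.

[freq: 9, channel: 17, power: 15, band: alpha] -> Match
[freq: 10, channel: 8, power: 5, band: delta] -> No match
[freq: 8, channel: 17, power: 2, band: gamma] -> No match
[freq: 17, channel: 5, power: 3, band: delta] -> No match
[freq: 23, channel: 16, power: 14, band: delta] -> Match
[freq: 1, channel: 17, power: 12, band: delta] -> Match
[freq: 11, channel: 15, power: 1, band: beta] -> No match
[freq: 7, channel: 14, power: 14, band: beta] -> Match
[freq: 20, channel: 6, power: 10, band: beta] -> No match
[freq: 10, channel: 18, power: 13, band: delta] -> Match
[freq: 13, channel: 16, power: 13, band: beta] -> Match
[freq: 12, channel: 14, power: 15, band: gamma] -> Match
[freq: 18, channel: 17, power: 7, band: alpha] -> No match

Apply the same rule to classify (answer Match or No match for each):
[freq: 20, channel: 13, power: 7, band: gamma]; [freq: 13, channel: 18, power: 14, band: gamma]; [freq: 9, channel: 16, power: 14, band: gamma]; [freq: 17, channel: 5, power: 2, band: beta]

A rule that fits every label: power ≥ 12 — true of each 'Match' example, false of each 'No match' one.

No match, Match, Match, No match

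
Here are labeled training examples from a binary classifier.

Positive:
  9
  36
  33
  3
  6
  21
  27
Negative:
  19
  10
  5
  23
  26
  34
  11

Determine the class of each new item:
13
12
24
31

Negative, Positive, Positive, Negative

The common property of the 'Positive' items is: multiple of 3. No 'Negative' item has it.
13 — 13 = 3·4 + 1, hence Negative.
12 — 12 = 3·4, hence Positive.
24 — 24 = 3·8, hence Positive.
31 — 31 = 3·10 + 1, hence Negative.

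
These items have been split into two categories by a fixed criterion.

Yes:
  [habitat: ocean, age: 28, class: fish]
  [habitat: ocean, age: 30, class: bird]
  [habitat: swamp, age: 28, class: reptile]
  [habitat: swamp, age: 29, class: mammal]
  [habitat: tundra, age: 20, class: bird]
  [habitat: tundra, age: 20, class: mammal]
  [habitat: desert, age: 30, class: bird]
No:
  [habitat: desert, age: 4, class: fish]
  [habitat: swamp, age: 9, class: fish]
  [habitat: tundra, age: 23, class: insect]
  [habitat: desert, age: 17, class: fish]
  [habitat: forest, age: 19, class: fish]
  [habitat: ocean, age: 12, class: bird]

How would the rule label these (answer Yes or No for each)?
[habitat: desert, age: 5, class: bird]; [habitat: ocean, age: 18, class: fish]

Rule: age = 20 OR age ≥ 28. This holds for each 'Yes' example and fails for each 'No' one.

No, No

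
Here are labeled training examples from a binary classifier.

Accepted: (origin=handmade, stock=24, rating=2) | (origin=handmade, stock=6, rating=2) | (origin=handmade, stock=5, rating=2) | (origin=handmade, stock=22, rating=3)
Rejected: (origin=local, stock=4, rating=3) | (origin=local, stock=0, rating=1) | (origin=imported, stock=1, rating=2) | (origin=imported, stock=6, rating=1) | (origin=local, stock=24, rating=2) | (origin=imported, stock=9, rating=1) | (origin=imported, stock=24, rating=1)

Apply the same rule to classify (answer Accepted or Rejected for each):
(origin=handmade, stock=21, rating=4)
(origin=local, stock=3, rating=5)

Accepted, Rejected

The distinguishing property — origin is handmade — holds for all the 'Accepted' cases and none of the 'Rejected' cases.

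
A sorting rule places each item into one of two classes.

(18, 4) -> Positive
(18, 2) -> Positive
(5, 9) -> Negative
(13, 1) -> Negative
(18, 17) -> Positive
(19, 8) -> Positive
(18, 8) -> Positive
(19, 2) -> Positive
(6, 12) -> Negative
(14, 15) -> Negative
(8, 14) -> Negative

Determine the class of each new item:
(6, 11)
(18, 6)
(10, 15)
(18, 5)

'Positive' ⟺ first ≥ 15.
(6, 11) — first 6, hence Negative.
(18, 6) — first 18, hence Positive.
(10, 15) — first 10, hence Negative.
(18, 5) — first 18, hence Positive.

Negative, Positive, Negative, Positive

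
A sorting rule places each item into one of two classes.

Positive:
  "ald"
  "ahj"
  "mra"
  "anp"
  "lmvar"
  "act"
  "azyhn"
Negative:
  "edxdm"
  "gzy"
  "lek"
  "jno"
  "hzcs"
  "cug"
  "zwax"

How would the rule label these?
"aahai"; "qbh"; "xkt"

The rule appears to be: odd length AND contains 'a'.
Positive: "aahai", since length 5, has 'a'.
Negative: "qbh", since length 3, no 'a'.
Negative: "xkt", since length 3, no 'a'.

Positive, Negative, Negative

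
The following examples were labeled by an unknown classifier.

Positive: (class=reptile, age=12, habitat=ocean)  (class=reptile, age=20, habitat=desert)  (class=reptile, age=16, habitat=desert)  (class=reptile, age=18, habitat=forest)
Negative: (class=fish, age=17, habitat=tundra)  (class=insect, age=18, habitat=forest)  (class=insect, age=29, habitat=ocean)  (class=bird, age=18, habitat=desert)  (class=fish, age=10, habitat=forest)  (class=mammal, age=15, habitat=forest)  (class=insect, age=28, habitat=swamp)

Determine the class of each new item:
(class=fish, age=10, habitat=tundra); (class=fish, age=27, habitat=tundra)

Negative, Negative

Rule: class is reptile. This holds for each 'Positive' example and fails for each 'Negative' one.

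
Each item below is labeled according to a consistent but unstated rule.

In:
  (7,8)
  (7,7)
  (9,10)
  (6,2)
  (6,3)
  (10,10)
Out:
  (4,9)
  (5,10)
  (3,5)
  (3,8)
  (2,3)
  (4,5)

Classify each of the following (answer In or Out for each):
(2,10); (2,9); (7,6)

Out, Out, In

'In' ⟺ first ≥ 6.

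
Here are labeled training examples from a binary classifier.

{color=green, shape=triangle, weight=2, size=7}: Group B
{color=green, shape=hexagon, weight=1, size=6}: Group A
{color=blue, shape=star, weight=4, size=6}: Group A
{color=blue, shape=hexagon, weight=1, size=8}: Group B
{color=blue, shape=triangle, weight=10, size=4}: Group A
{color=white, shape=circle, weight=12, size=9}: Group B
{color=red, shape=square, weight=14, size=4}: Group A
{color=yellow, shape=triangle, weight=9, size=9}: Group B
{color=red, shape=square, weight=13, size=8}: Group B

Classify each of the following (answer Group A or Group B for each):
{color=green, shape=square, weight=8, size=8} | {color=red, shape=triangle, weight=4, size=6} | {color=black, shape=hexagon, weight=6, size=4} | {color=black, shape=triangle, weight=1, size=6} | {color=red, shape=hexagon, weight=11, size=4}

Group B, Group A, Group A, Group A, Group A

All 'Group A' examples share one property — size ≤ 6 — and every 'Group B' example lacks it.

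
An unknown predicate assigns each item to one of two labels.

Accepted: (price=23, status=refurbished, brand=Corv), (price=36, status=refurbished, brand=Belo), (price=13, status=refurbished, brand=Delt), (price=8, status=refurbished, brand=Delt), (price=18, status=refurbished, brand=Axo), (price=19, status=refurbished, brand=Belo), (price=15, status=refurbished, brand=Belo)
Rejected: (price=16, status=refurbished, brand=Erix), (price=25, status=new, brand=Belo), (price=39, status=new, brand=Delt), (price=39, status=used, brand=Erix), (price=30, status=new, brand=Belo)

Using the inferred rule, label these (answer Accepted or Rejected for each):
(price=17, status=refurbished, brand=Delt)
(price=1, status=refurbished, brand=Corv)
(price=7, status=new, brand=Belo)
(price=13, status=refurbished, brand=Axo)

Accepted, Accepted, Rejected, Accepted

The rule appears to be: status is refurbished AND price ≠ 16.
(price=17, status=refurbished, brand=Delt) → status is refurbished, price = 17 → Accepted.
(price=1, status=refurbished, brand=Corv) → status is refurbished, price = 1 → Accepted.
(price=7, status=new, brand=Belo) → status is new, price = 7 → Rejected.
(price=13, status=refurbished, brand=Axo) → status is refurbished, price = 13 → Accepted.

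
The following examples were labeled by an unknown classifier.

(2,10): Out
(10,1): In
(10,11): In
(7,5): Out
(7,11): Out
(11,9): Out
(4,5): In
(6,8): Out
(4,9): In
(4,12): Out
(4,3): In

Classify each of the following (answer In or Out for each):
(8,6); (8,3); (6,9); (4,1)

Out, In, In, In

One predicate separates the groups cleanly: sum is odd.
(8,6): 8+6 = 14 — doesn't qualify, so Out.
(8,3): 8+3 = 11 — meets the rule, so In.
(6,9): 6+9 = 15 — meets the rule, so In.
(4,1): 4+1 = 5 — meets the rule, so In.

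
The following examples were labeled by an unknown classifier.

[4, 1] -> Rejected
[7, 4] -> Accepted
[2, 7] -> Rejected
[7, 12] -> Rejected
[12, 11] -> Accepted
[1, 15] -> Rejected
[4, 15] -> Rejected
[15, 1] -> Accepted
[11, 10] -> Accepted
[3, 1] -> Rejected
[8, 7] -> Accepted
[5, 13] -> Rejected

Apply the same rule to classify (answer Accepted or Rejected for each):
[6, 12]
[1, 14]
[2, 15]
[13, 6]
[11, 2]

Rejected, Rejected, Rejected, Accepted, Accepted

One predicate separates the groups cleanly: first > second AND sum ≥ 9.
Rejected: [6, 12], since 6 < 12, 6+12 = 18.
Rejected: [1, 14], since 1 < 14, 1+14 = 15.
Rejected: [2, 15], since 2 < 15, 2+15 = 17.
Accepted: [13, 6], since 13 > 6, 13+6 = 19.
Accepted: [11, 2], since 11 > 2, 11+2 = 13.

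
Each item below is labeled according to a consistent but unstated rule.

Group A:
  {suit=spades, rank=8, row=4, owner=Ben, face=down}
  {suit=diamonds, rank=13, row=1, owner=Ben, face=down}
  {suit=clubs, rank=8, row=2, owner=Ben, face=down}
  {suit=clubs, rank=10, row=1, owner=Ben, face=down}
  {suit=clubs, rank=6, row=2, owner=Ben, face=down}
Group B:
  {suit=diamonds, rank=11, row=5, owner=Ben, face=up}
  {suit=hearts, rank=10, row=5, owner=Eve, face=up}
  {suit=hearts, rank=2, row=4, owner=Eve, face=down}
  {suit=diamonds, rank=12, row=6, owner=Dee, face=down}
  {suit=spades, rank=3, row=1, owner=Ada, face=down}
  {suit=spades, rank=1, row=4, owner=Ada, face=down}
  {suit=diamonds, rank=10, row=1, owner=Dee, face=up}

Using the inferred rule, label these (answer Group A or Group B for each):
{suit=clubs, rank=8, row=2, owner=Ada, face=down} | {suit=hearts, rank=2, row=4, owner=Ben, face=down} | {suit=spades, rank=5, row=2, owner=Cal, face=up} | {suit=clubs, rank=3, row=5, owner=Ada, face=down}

The rule appears to be: face is down AND owner is Ben.

Group B, Group A, Group B, Group B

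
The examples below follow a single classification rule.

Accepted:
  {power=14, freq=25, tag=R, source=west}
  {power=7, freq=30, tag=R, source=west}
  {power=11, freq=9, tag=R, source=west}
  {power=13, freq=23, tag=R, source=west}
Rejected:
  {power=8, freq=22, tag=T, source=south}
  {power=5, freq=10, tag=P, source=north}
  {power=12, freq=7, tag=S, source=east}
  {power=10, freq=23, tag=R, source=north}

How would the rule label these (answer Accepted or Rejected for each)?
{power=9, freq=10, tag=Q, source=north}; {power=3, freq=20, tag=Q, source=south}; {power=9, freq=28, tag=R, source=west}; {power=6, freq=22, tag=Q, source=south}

Looking at the examples, the only property every 'Accepted' case has and every 'Rejected' case lacks is: source is west.
{power=9, freq=10, tag=Q, source=north} → source is north → Rejected.
{power=3, freq=20, tag=Q, source=south} → source is south → Rejected.
{power=9, freq=28, tag=R, source=west} → source is west → Accepted.
{power=6, freq=22, tag=Q, source=south} → source is south → Rejected.

Rejected, Rejected, Accepted, Rejected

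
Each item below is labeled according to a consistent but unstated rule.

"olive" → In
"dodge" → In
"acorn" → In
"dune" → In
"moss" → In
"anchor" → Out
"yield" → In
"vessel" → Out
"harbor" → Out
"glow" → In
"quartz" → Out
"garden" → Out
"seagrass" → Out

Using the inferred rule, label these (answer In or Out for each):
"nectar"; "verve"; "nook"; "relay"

The distinguishing property — length ≤ 5 — holds for all the 'In' cases and none of the 'Out' cases.

Out, In, In, In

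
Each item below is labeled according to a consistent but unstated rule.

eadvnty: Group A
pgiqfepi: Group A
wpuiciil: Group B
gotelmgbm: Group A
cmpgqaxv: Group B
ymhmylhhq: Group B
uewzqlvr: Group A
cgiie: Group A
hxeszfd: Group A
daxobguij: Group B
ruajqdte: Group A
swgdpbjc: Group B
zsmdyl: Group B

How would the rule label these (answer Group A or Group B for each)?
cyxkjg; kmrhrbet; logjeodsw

Group B, Group A, Group A

The simplest hypothesis consistent with all the labels is: contains 'e'.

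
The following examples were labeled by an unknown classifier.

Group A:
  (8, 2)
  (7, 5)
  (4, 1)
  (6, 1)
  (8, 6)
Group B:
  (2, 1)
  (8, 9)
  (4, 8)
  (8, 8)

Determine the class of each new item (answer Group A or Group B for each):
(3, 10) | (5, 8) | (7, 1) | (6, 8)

Group B, Group B, Group A, Group B

Every 'Group A' example satisfies: first > second AND sum ≥ 5. None of the 'Group B' examples do.
(3, 10): 3 < 10, 3+10 = 13 — doesn't match, so Group B. (5, 8): 5 < 8, 5+8 = 13 — doesn't match, so Group B. (7, 1): 7 > 1, 7+1 = 8 — passes, so Group A. (6, 8): 6 < 8, 6+8 = 14 — doesn't match, so Group B.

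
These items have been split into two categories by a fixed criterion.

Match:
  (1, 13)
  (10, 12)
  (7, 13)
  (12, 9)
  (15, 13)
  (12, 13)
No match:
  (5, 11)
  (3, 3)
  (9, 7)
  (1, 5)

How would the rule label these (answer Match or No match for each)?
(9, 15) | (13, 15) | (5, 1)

Match, Match, No match

The pattern is that an item is 'Match' exactly when: max ≥ 12.
Match: (9, 15), since max 15.
Match: (13, 15), since max 15.
No match: (5, 1), since max 5.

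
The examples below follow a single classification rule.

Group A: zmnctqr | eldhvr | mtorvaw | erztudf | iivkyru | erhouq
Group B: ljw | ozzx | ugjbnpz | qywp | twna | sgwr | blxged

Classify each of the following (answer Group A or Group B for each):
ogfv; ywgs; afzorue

Group B, Group B, Group A

All 'Group A' examples share one property — length ≥ 6 AND contains 'r' — and every 'Group B' example lacks it.
Group B: ogfv, since length 4, no 'r'.
Group B: ywgs, since length 4, no 'r'.
Group A: afzorue, since length 7, has 'r'.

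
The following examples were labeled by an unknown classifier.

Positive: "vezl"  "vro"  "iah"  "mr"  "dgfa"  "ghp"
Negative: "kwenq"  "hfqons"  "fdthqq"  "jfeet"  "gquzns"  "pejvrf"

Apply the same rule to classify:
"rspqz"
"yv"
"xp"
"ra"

Negative, Positive, Positive, Positive

'Positive' ⟺ length ≤ 4.
"rspqz" → length 5 → Negative. "yv" → length 2 → Positive. "xp" → length 2 → Positive. "ra" → length 2 → Positive.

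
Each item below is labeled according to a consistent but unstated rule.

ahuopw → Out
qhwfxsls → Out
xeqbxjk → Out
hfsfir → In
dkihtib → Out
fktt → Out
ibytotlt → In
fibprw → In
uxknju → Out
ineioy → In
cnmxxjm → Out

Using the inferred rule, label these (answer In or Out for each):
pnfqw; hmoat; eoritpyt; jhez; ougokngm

Every 'In' example satisfies: even length AND contains 'i'. None of the 'Out' examples do.
pnfqw — length 5, no 'i', hence Out.
hmoat — length 5, no 'i', hence Out.
eoritpyt — length 8, has 'i', hence In.
jhez — length 4, no 'i', hence Out.
ougokngm — length 8, no 'i', hence Out.

Out, Out, In, Out, Out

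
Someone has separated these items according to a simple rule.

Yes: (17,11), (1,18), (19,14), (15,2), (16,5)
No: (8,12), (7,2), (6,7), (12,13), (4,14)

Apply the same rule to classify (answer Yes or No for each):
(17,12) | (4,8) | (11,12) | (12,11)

Yes, No, No, No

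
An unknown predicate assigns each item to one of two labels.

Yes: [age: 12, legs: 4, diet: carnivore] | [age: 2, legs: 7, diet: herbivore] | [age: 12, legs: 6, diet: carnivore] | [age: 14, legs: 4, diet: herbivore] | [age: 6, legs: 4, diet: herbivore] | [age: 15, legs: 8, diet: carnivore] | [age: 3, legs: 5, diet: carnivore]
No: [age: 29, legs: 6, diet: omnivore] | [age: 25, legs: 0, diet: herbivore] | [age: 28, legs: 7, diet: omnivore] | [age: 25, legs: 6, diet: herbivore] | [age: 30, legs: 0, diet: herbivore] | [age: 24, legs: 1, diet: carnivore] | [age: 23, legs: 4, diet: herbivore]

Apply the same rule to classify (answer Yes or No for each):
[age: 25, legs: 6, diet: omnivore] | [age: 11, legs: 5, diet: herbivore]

No, Yes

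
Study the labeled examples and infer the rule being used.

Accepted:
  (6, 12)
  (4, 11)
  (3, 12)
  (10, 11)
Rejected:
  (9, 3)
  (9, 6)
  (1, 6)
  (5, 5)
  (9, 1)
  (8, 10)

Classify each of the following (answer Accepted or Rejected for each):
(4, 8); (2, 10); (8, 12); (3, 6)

Rejected, Rejected, Accepted, Rejected

The pattern is that an item is 'Accepted' exactly when: second ≥ 11.
(4, 8): second 8, does not fit → Rejected. (2, 10): second 10, does not fit → Rejected. (8, 12): second 12, satisfies this → Accepted. (3, 6): second 6, does not fit → Rejected.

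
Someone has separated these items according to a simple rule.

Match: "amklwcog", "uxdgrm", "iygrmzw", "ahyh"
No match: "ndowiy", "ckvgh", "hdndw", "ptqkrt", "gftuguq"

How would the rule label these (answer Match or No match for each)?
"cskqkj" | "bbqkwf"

No match, No match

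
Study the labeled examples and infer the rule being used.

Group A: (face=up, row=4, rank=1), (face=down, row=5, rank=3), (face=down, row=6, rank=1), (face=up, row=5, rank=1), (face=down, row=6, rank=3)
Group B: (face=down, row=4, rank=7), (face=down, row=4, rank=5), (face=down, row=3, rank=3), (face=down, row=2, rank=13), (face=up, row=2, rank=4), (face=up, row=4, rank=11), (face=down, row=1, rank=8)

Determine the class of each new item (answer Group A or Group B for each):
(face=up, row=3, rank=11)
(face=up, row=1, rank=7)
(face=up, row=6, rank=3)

Group B, Group B, Group A

Every 'Group A' example satisfies: row ≥ 4 AND rank ≤ 3. None of the 'Group B' examples do.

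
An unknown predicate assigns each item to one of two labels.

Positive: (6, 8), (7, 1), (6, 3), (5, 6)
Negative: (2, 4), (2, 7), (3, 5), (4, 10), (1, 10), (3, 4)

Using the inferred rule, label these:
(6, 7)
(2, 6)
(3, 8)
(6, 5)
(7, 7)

All 'Positive' examples share one property — first ≥ 5 — and every 'Negative' example lacks it.
(6, 7): first 6, matches → Positive.
(2, 6): first 2, lacks this property → Negative.
(3, 8): first 3, lacks this property → Negative.
(6, 5): first 6, matches → Positive.
(7, 7): first 7, matches → Positive.

Positive, Negative, Negative, Positive, Positive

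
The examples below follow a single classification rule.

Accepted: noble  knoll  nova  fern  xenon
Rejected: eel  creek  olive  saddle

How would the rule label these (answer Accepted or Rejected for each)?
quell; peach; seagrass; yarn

Rejected, Rejected, Rejected, Accepted

The distinguishing property — contains 'n' — holds for all the 'Accepted' cases and none of the 'Rejected' cases.
quell: no 'n', does not pass → Rejected.
peach: no 'n', does not pass → Rejected.
seagrass: no 'n', does not pass → Rejected.
yarn: has 'n', qualifies → Accepted.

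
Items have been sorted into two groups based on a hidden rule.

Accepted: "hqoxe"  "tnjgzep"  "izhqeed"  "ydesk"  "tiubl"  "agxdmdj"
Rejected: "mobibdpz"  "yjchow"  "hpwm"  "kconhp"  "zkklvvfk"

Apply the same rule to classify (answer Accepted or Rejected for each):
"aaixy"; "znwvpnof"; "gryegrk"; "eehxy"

Accepted, Rejected, Accepted, Accepted

A rule that fits every label: odd length — true of each 'Accepted' example, false of each 'Rejected' one.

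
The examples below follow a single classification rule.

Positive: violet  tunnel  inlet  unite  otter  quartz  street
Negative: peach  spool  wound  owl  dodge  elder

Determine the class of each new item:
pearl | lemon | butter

Negative, Negative, Positive

All 'Positive' examples share one property — contains 't' — and every 'Negative' example lacks it.
pearl: no 't', doesn't match → Negative.
lemon: no 't', doesn't match → Negative.
butter: has 't', fits → Positive.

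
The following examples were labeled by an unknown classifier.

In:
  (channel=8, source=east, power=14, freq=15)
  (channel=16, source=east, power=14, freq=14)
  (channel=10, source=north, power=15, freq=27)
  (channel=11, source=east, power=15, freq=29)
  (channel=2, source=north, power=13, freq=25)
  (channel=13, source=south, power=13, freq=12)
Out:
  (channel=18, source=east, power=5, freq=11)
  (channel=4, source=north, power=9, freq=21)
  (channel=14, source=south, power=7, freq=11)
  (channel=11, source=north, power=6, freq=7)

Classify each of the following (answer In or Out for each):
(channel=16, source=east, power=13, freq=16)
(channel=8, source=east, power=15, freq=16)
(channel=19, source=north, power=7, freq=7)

All 'In' examples share one property — power ≥ 13 — and every 'Out' example lacks it.

In, In, Out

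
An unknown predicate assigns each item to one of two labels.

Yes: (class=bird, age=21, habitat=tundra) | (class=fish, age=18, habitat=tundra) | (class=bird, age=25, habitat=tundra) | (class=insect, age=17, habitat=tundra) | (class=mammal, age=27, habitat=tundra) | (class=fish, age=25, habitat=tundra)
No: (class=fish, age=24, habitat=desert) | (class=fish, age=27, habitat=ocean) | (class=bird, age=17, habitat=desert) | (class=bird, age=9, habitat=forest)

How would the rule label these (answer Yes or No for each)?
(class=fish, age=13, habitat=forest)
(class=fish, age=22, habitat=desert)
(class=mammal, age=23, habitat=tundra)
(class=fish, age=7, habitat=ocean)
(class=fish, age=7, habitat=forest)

No, No, Yes, No, No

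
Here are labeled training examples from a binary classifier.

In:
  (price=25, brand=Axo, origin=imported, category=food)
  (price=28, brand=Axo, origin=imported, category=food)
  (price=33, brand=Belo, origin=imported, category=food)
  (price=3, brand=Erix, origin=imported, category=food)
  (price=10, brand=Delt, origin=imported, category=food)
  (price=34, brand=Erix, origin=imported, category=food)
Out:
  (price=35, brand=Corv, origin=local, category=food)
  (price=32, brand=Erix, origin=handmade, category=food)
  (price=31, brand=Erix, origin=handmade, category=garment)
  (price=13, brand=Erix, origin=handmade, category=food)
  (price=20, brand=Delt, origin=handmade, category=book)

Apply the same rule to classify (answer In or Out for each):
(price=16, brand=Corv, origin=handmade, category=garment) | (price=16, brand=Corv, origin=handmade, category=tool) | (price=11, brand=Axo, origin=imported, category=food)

The simplest hypothesis consistent with all the labels is: origin is imported.
(price=16, brand=Corv, origin=handmade, category=garment): origin is handmade — fails the rule, so Out.
(price=16, brand=Corv, origin=handmade, category=tool): origin is handmade — fails the rule, so Out.
(price=11, brand=Axo, origin=imported, category=food): origin is imported — has this property, so In.

Out, Out, In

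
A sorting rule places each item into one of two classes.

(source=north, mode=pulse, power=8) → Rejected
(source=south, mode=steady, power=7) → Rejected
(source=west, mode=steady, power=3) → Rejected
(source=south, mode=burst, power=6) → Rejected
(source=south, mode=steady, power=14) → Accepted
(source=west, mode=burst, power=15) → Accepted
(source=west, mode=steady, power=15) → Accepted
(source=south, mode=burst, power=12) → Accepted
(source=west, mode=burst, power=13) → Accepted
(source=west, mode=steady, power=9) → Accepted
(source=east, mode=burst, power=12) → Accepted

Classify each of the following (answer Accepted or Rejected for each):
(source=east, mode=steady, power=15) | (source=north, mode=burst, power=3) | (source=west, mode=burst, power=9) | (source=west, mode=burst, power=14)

Accepted, Rejected, Accepted, Accepted

The rule appears to be: power ≥ 9.
Accepted: (source=east, mode=steady, power=15), since power = 15. Rejected: (source=north, mode=burst, power=3), since power = 3. Accepted: (source=west, mode=burst, power=9), since power = 9. Accepted: (source=west, mode=burst, power=14), since power = 14.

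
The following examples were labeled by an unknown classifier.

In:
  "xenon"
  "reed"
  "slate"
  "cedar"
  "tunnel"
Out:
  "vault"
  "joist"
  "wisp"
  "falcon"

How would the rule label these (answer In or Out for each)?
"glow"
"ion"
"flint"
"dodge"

Looking at the examples, the only property every 'In' case has and every 'Out' case lacks is: contains 'e'.
"glow": no 'e', doesn't match → Out. "ion": no 'e', doesn't match → Out. "flint": no 'e', doesn't match → Out. "dodge": has 'e', checks out → In.

Out, Out, Out, In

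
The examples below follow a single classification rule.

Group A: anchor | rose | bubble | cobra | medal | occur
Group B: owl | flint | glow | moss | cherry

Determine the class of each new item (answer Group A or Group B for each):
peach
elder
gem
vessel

Group A, Group A, Group B, Group A

One predicate separates the groups cleanly: has ≥ 2 vowels.
peach: 2 vowels, has this property → Group A.
elder: 2 vowels, has this property → Group A.
gem: 1 vowel, does not satisfy this → Group B.
vessel: 2 vowels, has this property → Group A.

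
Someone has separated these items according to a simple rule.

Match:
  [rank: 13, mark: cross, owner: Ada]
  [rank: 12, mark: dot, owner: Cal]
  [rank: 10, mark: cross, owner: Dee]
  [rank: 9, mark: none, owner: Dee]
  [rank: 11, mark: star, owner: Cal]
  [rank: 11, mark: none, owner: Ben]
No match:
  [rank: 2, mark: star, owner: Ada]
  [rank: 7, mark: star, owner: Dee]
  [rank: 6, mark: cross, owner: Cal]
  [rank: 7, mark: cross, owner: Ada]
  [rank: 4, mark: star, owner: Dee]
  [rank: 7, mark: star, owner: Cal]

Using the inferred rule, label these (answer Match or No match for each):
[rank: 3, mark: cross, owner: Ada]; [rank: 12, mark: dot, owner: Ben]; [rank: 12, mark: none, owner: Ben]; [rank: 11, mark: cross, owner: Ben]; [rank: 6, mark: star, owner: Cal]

All 'Match' examples share one property — rank ≥ 9 — and every 'No match' example lacks it.

No match, Match, Match, Match, No match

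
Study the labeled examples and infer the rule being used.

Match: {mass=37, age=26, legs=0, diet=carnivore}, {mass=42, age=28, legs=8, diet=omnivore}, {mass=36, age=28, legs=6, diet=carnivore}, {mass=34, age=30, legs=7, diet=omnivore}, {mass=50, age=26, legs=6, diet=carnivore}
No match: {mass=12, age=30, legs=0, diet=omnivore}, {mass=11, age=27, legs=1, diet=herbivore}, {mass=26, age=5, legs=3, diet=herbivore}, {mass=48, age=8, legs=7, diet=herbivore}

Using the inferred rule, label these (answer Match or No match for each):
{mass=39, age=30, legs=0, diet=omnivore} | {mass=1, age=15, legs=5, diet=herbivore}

A rule that fits every label: mass ≥ 26 AND age ≥ 26 — true of each 'Match' example, false of each 'No match' one.
{mass=39, age=30, legs=0, diet=omnivore} → mass = 39, age = 30 → Match. {mass=1, age=15, legs=5, diet=herbivore} → mass = 1, age = 15 → No match.

Match, No match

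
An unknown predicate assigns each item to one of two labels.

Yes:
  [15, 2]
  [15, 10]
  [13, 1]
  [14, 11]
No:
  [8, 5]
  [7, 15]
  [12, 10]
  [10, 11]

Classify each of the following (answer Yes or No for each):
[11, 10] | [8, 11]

All 'Yes' examples share one property — first ≥ 13 — and every 'No' example lacks it.
No: [11, 10], since first 11.
No: [8, 11], since first 8.

No, No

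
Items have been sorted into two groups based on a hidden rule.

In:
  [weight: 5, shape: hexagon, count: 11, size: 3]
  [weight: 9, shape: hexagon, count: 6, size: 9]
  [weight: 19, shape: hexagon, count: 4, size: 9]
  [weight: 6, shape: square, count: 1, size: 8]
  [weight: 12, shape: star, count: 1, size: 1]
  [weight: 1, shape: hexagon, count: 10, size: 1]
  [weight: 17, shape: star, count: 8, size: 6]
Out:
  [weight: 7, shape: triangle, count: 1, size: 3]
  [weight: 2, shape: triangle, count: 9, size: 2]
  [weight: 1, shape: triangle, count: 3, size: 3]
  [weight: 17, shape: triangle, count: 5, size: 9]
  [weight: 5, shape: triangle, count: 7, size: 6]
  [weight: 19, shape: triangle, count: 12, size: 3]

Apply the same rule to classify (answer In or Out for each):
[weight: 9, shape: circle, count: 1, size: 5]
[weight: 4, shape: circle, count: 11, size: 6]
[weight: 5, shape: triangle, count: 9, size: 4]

The classifier is using: shape is not triangle.
[weight: 9, shape: circle, count: 1, size: 5]: shape is circle — has this property, so In.
[weight: 4, shape: circle, count: 11, size: 6]: shape is circle — has this property, so In.
[weight: 5, shape: triangle, count: 9, size: 4]: shape is triangle — fails this test, so Out.

In, In, Out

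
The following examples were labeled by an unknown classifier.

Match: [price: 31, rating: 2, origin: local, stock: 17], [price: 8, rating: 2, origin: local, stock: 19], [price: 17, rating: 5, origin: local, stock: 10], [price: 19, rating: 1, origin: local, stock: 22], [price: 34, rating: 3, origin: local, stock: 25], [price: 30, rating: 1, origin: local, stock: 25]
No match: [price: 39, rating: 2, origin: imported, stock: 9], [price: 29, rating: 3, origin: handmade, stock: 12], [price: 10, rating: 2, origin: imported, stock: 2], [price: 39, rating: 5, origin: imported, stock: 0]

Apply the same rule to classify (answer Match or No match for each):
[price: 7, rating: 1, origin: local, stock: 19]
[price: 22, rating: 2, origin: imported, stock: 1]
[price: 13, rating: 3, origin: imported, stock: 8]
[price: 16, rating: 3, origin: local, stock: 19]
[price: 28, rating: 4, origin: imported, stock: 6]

The pattern is that an item is 'Match' exactly when: origin is local.
[price: 7, rating: 1, origin: local, stock: 19]: Match (origin is local).
[price: 22, rating: 2, origin: imported, stock: 1]: No match (origin is imported).
[price: 13, rating: 3, origin: imported, stock: 8]: No match (origin is imported).
[price: 16, rating: 3, origin: local, stock: 19]: Match (origin is local).
[price: 28, rating: 4, origin: imported, stock: 6]: No match (origin is imported).

Match, No match, No match, Match, No match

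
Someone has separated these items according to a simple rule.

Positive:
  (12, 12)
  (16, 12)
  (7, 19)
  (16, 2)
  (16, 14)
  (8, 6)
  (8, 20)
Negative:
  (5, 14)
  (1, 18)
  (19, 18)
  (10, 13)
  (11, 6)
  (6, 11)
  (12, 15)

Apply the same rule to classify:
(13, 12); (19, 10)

Negative, Negative

One predicate separates the groups cleanly: sum is even.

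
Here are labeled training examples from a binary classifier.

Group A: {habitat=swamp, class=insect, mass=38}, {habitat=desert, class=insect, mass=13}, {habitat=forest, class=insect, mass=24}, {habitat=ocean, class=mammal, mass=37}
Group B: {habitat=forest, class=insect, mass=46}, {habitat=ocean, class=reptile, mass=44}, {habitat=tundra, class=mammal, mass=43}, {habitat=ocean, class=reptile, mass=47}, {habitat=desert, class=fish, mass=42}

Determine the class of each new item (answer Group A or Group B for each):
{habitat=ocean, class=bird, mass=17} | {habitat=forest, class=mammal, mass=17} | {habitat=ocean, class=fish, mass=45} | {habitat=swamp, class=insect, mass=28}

Group A, Group A, Group B, Group A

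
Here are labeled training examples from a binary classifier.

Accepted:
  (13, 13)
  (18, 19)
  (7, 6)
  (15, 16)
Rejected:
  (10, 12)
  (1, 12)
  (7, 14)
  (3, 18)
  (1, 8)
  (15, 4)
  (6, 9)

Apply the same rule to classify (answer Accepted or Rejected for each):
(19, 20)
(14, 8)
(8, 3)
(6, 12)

Accepted, Rejected, Rejected, Rejected

One predicate separates the groups cleanly: |first − second| ≤ 1.
(19, 20): Accepted (|19−20| = 1). (14, 8): Rejected (|14−8| = 6). (8, 3): Rejected (|8−3| = 5). (6, 12): Rejected (|6−12| = 6).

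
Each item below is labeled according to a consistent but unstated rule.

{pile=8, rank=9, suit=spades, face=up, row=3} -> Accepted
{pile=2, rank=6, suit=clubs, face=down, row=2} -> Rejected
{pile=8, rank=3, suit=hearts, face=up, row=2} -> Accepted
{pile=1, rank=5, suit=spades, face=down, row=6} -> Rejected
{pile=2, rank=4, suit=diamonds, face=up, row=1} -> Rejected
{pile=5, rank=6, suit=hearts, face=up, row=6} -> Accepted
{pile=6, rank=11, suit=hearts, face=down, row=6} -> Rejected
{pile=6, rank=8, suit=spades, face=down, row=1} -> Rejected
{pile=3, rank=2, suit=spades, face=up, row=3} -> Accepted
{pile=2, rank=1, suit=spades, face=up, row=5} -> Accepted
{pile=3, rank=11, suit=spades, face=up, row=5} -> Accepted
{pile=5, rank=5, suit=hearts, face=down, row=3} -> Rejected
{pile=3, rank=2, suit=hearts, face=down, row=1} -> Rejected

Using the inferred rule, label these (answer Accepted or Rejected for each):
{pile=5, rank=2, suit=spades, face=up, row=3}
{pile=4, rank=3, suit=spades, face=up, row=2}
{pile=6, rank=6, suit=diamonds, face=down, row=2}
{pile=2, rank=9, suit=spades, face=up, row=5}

Accepted, Accepted, Rejected, Accepted

The distinguishing property — face is up AND row ≥ 2 — holds for all the 'Accepted' cases and none of the 'Rejected' cases.
{pile=5, rank=2, suit=spades, face=up, row=3}: Accepted (face is up, row = 3).
{pile=4, rank=3, suit=spades, face=up, row=2}: Accepted (face is up, row = 2).
{pile=6, rank=6, suit=diamonds, face=down, row=2}: Rejected (face is down, row = 2).
{pile=2, rank=9, suit=spades, face=up, row=5}: Accepted (face is up, row = 5).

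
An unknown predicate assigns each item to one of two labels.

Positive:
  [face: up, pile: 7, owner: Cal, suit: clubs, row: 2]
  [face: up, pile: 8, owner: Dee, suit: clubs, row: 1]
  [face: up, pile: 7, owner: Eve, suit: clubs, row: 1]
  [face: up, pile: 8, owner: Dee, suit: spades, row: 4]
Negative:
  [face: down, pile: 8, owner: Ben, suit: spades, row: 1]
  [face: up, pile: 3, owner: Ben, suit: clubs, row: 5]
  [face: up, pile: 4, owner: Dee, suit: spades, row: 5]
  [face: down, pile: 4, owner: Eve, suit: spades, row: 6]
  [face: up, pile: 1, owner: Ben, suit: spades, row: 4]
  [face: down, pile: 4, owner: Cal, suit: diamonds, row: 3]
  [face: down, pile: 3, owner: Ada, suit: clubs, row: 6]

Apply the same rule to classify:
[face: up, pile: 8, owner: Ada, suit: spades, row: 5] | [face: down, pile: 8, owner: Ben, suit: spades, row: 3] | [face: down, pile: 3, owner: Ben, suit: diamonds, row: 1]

Positive, Negative, Negative

The rule appears to be: face is up AND pile ≥ 7.
[face: up, pile: 8, owner: Ada, suit: spades, row: 5] — face is up, pile = 8, hence Positive. [face: down, pile: 8, owner: Ben, suit: spades, row: 3] — face is down, pile = 8, hence Negative. [face: down, pile: 3, owner: Ben, suit: diamonds, row: 1] — face is down, pile = 3, hence Negative.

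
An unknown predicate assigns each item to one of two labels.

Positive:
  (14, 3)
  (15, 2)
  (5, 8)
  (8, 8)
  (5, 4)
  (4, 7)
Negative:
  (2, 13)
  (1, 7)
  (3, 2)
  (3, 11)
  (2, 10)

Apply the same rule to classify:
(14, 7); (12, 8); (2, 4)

Every 'Positive' example satisfies: first ≥ 4. None of the 'Negative' examples do.

Positive, Positive, Negative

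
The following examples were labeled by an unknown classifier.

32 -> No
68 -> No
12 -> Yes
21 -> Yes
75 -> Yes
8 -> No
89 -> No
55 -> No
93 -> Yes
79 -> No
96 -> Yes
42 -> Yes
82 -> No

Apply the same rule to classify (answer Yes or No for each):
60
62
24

Yes, No, Yes

'Yes' ⟺ multiple of 3.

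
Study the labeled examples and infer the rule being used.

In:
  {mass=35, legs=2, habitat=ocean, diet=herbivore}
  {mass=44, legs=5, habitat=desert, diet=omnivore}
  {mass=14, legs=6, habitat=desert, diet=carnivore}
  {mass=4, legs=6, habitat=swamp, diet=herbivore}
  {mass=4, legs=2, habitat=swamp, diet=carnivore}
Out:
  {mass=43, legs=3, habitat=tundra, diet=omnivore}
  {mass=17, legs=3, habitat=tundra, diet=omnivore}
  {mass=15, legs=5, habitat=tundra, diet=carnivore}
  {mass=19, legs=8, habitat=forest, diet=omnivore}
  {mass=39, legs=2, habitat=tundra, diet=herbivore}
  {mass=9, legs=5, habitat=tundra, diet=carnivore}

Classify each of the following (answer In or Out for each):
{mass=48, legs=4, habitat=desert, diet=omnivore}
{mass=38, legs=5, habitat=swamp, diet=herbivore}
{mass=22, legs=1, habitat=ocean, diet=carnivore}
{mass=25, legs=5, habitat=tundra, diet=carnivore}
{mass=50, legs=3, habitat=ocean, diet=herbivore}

The simplest hypothesis consistent with all the labels is: habitat is ocean OR mass is even.

In, In, In, Out, In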